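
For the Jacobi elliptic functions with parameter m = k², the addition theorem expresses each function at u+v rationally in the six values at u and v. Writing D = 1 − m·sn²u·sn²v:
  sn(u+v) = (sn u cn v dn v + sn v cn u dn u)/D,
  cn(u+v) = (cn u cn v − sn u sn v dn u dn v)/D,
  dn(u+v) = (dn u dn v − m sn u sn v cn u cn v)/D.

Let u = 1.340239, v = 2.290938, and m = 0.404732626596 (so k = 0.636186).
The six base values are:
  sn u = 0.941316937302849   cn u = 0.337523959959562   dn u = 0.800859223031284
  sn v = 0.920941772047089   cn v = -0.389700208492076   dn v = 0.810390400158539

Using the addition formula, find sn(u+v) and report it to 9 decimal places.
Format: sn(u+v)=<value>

sn(u+v)=-0.069466754

m = k² = 0.404732626596
D = 1 − m·sn²u·sn²v = 0.6958384547254934
sn(u+v) = (sn u·cn v·dn v + sn v·cn u·dn u)/D = -0.04833763863803494/0.6958384547254934 = -0.06946675382737221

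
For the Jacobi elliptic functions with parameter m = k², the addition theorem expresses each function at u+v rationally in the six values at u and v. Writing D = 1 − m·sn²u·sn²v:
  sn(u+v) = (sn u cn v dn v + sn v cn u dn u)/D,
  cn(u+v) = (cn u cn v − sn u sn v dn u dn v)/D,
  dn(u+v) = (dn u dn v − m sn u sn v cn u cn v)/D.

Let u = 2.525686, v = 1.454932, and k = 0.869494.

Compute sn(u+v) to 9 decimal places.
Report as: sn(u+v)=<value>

sn u = 0.9838778875204567, cn u = -0.1788415568269399, dn u = 0.5178425923164211
sn v = 0.9307706181407314, cn v = 0.3656036876262612, dn v = 0.5873962643209964
m = k² = 0.756019816036
D = 1 − m·sn²u·sn²v = 0.3659829900986091
sn(u+v) = (sn u·cn v·dn v + sn v·cn u·dn u)/D = 0.1250916288782735/0.3659829900986091 = 0.341796291801893

sn(u+v)=0.341796292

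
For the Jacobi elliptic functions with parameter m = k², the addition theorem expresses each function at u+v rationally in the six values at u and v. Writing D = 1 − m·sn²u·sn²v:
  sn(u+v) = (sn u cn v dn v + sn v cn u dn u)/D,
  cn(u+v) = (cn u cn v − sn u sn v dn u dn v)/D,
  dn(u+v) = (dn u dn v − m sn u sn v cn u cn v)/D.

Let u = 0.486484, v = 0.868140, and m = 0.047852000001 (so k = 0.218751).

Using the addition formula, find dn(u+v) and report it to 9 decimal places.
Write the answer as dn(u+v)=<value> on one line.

dn(u+v)=0.977053013

sn u = 0.4667467387718699, cn u = 0.8843910231599051, dn u = 0.9947740051393927
sn v = 0.7602238787014423, cn v = 0.6496611841969126, dn v = 0.986075249955446
m = k² = 0.047852000001
D = 1 − m·sn²u·sn²v = 0.9939751575884291
dn(u+v) = (dn u·dn v − m·sn u·sn v·cn u·cn v)/D = 0.9711664223294033/0.9939751575884291 = 0.977053012759027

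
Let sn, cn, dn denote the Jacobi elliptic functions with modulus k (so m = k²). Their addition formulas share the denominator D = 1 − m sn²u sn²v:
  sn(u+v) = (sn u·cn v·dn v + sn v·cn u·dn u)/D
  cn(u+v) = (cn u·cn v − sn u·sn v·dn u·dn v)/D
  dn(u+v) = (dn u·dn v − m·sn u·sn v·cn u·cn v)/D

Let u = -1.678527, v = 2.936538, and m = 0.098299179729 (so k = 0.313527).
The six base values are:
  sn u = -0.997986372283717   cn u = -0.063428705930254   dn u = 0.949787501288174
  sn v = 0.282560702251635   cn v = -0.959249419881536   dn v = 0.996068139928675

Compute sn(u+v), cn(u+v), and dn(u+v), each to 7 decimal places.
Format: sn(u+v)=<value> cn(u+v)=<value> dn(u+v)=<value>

m = k² = 0.098299179729
D = 1 − m·sn²u·sn²v = 0.9921833145088699
sn(u+v) = (sn u·cn v·dn v + sn v·cn u·dn u)/D = 0.9365312806316701/0.9921833145088699 = 0.9439095245169008
cn(u+v) = (cn u·cn v − sn u·sn v·dn u·dn v)/D = 0.3276230913537859/0.9921833145088699 = 0.3302041936836633
dn(u+v) = (dn u·dn v − m·sn u·sn v·cn u·cn v)/D = 0.9477396369832541/0.9921833145088699 = 0.9552061832972716

sn(u+v)=0.9439095 cn(u+v)=0.3302042 dn(u+v)=0.9552062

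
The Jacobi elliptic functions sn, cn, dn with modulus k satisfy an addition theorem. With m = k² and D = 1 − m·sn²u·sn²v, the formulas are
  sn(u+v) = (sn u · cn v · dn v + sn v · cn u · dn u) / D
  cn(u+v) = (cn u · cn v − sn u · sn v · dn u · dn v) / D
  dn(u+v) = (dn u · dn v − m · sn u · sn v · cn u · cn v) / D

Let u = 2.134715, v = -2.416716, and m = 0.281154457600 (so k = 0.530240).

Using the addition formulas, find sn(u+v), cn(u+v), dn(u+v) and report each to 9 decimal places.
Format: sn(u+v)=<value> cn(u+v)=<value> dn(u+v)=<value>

sn(u+v)=-0.277285633 cn(u+v)=0.960787530 dn(u+v)=0.989132340

sn u = 0.9326442253820505, cn u = -0.3607973792331576, dn u = 0.8691632489408278
sn v = -0.814699168745313, cn v = -0.5798838370274654, dn v = 0.9018802694565118
m = k² = 0.2811544576
D = 1 − m·sn²u·sn²v = 0.8376801880093808
sn(u+v) = (sn u·cn v·dn v + sn v·cn u·dn u)/D = -0.2322766811232202/0.8376801880093808 = -0.2772856329277529
cn(u+v) = (cn u·cn v − sn u·sn v·dn u·dn v)/D = 0.8048326787536732/0.8376801880093808 = 0.9607875299835315
dn(u+v) = (dn u·dn v − m·sn u·sn v·cn u·cn v)/D = 0.8285765647866619/0.8376801880093808 = 0.9891323402976113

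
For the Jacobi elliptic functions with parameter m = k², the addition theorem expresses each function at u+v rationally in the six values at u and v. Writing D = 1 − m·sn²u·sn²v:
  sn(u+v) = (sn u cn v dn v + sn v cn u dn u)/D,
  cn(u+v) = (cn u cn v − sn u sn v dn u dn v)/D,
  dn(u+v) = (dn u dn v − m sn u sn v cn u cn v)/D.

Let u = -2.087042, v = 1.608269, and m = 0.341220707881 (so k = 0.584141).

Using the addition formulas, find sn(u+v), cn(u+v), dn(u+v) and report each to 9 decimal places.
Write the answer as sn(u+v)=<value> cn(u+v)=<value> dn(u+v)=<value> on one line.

sn u = -0.9597856838120706, cn u = -0.2807337549162838, dn u = 0.828052768763633
sn v = 0.9943805891082624, cn v = 0.1058642716156163, dn v = 0.8140045674636479
m = k² = 0.341220707881
D = 1 − m·sn²u·sn²v = 0.6891941453110642
sn(u+v) = (sn u·cn v·dn v + sn v·cn u·dn u)/D = -0.3138646336269904/0.6891941453110642 = -0.4554081542369011
cn(u+v) = (cn u·cn v − sn u·sn v·dn u·dn v)/D = 0.6135776737213011/0.6891941453110642 = 0.8902827714016142
dn(u+v) = (dn u·dn v − m·sn u·sn v·cn u·cn v)/D = 0.6643602742222842/0.6891941453110642 = 0.9639667991120682

sn(u+v)=-0.455408154 cn(u+v)=0.890282771 dn(u+v)=0.963966799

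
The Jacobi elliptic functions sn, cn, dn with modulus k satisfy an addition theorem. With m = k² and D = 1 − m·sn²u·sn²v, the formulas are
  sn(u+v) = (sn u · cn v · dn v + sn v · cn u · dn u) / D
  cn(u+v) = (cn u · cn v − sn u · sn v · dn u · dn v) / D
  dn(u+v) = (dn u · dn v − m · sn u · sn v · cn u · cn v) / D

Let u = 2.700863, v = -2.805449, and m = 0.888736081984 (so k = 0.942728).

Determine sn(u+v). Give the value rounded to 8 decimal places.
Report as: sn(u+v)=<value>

sn u = 0.9983229809847727, cn u = -0.05788977144260675, dn u = 0.3379974454919351
sn v = -0.9956217943912975, cn v = -0.09347321826626609, dn v = 0.3450058270698765
m = k² = 0.888736081984
D = 1 − m·sn²u·sn²v = 0.1219813532440085
sn(u+v) = (sn u·cn v·dn v + sn v·cn u·dn u)/D = -0.01271379482535168/0.1219813532440085 = -0.1042273633406847

sn(u+v)=-0.10422736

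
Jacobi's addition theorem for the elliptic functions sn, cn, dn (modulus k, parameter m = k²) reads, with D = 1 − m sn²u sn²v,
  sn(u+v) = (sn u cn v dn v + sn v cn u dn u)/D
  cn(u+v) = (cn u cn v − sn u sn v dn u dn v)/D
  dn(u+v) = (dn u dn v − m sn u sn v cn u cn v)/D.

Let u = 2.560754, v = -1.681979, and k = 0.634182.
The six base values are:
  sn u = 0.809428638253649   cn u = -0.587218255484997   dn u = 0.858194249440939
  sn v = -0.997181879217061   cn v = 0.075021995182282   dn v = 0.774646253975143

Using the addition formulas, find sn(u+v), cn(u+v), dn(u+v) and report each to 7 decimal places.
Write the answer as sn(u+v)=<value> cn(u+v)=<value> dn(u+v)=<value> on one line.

m = k² = 0.402186809124
D = 1 − m·sn²u·sn²v = 0.7379804415642584
sn(u+v) = (sn u·cn v·dn v + sn v·cn u·dn u)/D = 0.5495675017041371/0.7379804415642584 = 0.744691147287383
cn(u+v) = (cn u·cn v − sn u·sn v·dn u·dn v)/D = 0.4925349664765448/0.7379804415642584 = 0.667409241134554
dn(u+v) = (dn u·dn v − m·sn u·sn v·cn u·cn v)/D = 0.6504958775894937/0.7379804415642584 = 0.8814540886892228

sn(u+v)=0.7446911 cn(u+v)=0.6674092 dn(u+v)=0.8814541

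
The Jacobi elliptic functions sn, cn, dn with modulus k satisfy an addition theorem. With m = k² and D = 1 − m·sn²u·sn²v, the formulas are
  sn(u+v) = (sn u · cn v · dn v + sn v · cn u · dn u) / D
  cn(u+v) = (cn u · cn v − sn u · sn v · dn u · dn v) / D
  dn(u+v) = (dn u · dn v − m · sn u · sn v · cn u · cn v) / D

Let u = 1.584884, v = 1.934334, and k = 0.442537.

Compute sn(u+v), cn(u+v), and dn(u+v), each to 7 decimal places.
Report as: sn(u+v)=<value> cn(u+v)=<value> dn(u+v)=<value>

sn u = 0.9978779599881494, cn u = 0.06511203398673168, dn u = 0.897213061724924
sn v = 0.9691997299858648, cn v = -0.2462760308989219, dn v = 0.9033487740640546
m = k² = 0.195838996369
D = 1 − m·sn²u·sn²v = 0.8168189243897546
sn(u+v) = (sn u·cn v·dn v + sn v·cn u·dn u)/D = -0.1653810185874076/0.8168189243897546 = -0.2024696216618191
cn(u+v) = (cn u·cn v − sn u·sn v·dn u·dn v)/D = -0.799901415133282/0.8168189243897546 = -0.9792885439461241
dn(u+v) = (dn u·dn v − m·sn u·sn v·cn u·cn v)/D = 0.8135335187291743/0.8168189243897546 = 0.9959778041834243

sn(u+v)=-0.2024696 cn(u+v)=-0.9792885 dn(u+v)=0.9959778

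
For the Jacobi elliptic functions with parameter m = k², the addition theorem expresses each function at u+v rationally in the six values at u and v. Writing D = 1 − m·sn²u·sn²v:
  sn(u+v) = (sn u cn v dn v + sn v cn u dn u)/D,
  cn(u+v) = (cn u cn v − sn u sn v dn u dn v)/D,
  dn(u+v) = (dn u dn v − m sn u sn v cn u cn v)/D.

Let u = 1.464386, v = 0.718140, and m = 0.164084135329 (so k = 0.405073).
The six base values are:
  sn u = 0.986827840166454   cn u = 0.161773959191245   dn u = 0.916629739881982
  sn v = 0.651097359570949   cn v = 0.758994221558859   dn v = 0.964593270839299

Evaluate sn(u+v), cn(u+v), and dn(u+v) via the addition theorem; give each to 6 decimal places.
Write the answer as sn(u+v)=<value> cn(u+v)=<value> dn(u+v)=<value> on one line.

m = k² = 0.164084135329
D = 1 − m·sn²u·sn²v = 0.9322606152991326
sn(u+v) = (sn u·cn v·dn v + sn v·cn u·dn u)/D = 0.8190262659471972/0.9322606152991326 = 0.8785378814746967
cn(u+v) = (cn u·cn v − sn u·sn v·dn u·dn v)/D = -0.4453154281254001/0.9322606152991326 = -0.4776726816701493
dn(u+v) = (dn u·dn v − m·sn u·sn v·cn u·cn v)/D = 0.8712299102611011/0.9322606152991326 = 0.9345347169702662

sn(u+v)=0.878538 cn(u+v)=-0.477673 dn(u+v)=0.934535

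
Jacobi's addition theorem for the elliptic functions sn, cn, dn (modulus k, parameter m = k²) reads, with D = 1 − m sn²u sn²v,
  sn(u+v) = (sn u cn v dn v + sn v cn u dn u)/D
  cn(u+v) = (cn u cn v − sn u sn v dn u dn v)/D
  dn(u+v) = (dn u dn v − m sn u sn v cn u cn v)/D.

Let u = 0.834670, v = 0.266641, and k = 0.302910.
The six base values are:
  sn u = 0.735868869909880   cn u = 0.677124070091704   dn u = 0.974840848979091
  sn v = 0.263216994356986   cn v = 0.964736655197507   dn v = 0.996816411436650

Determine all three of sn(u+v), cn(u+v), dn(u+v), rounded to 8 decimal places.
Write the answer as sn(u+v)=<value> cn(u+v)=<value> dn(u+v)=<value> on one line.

m = k² = 0.0917544681
D = 1 − m·sn²u·sn²v = 0.9965576427851698
sn(u+v) = (sn u·cn v·dn v + sn v·cn u·dn u)/D = 0.881406012968363/0.9965576427851698 = 0.8844506078996273
cn(u+v) = (cn u·cn v − sn u·sn v·dn u·dn v)/D = 0.465027499936023/0.9965576427851698 = 0.4666338202337886
dn(u+v) = (dn u·dn v − m·sn u·sn v·cn u·cn v)/D = 0.960127720607627/0.9965576427851698 = 0.963444239837719

sn(u+v)=0.88445061 cn(u+v)=0.46663382 dn(u+v)=0.96344424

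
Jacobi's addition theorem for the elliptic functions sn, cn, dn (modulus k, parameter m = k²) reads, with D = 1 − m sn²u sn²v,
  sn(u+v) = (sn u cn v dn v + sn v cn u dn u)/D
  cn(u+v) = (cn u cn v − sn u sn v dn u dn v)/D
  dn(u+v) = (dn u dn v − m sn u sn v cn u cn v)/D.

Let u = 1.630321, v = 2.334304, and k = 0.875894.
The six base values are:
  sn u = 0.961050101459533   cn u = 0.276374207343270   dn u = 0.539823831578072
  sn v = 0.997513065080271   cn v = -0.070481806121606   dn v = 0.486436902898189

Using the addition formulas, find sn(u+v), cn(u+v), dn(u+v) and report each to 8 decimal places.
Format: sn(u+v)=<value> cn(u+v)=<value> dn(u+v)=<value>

sn(u+v)=0.39288259 cn(u+v)=-0.91958864 dn(u+v)=0.93892439

m = k² = 0.767190299236
D = 1 − m·sn²u·sn²v = 0.2949298221964867
sn(u+v) = (sn u·cn v·dn v + sn v·cn u·dn u)/D = 0.1158727932231993/0.2949298221964867 = 0.3928825927477863
cn(u+v) = (cn u·cn v − sn u·sn v·dn u·dn v)/D = -0.2712141143294445/0.2949298221964867 = -0.9195886408148902
dn(u+v) = (dn u·dn v − m·sn u·sn v·cn u·cn v)/D = 0.2769168038216343/0.2949298221964867 = 0.9389243914342039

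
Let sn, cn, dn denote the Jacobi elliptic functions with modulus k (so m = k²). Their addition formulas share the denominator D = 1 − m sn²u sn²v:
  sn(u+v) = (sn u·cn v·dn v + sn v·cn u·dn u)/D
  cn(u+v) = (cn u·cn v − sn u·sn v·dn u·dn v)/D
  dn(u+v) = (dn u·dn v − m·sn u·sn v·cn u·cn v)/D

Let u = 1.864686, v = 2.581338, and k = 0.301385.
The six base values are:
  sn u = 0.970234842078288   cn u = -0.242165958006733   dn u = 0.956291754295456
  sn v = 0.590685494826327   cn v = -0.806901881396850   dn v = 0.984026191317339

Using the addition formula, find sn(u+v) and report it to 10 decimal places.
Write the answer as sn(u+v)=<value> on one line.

sn(u+v)=-0.9350670657

m = k² = 0.090832918225
D = 1 − m·sn²u·sn²v = 0.9701661286488261
sn(u+v) = (sn u·cn v·dn v + sn v·cn u·dn u)/D = -0.9071703951185574/0.9701661286488261 = -0.935067065660183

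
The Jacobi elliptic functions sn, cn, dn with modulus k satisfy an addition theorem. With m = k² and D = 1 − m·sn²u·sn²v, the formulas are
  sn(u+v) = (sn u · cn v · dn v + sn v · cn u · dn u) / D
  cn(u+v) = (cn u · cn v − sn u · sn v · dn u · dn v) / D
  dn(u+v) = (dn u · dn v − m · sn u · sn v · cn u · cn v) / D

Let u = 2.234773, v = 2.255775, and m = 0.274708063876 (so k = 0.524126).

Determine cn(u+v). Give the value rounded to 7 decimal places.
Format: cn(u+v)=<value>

cn(u+v)=-0.5018959

sn u = 0.8952894966465595, cn u = -0.4454848114070222, dn u = 0.8830682853934042
sn v = 0.8868626844488645, cn v = -0.4620330928972012, dn v = 0.8854011093223208
m = k² = 0.274708063876
D = 1 − m·sn²u·sn²v = 0.826814650303922
cn(u+v) = (cn u·cn v − sn u·sn v·dn u·dn v)/D = -0.414974866505538/0.826814650303922 = -0.5018958799931771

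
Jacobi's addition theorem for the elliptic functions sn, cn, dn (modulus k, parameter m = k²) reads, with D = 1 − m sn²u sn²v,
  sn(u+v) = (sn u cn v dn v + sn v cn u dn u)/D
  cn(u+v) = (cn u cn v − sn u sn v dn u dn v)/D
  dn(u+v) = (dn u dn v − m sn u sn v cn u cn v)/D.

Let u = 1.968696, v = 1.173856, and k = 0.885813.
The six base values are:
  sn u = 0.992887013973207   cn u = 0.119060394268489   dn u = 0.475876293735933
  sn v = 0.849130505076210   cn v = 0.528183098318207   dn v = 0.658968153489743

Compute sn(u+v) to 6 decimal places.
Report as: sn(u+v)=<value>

m = k² = 0.784664670969
D = 1 − m·sn²u·sn²v = 0.4422589026668671
sn(u+v) = (sn u·cn v·dn v + sn v·cn u·dn u)/D = 0.3936901770915362/0.4422589026668671 = 0.8901803326457502

sn(u+v)=0.890180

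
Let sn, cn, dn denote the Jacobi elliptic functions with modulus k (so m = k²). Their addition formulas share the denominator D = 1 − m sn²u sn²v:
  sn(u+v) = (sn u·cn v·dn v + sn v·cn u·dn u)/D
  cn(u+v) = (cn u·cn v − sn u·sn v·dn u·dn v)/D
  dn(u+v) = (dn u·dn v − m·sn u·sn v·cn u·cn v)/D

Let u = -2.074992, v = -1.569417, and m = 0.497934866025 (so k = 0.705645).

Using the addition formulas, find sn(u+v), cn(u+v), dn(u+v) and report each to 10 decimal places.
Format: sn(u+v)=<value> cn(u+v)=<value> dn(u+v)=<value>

sn(u+v)=-0.0601944769 cn(u+v)=-0.9981866684 dn(u+v)=0.9990974904

sn u = -0.9874780845947353, cn u = -0.1577562437595192, dn u = 0.7172567567763423
sn v = -0.9797103654693014, cn v = 0.2004185614957053, dn v = 0.7225413361157818
m = k² = 0.497934866025
D = 1 − m·sn²u·sn²v = 0.5339603417987136
sn(u+v) = (sn u·cn v·dn v + sn v·cn u·dn u)/D = -0.03214146345412756/0.5339603417987136 = -0.06019447688915424
cn(u+v) = (cn u·cn v − sn u·sn v·dn u·dn v)/D = -0.5329920946325809/0.5339603417987136 = -0.9981866683902571
dn(u+v) = (dn u·dn v − m·sn u·sn v·cn u·cn v)/D = 0.5334784374394651/0.5339603417987136 = 0.9990974903536372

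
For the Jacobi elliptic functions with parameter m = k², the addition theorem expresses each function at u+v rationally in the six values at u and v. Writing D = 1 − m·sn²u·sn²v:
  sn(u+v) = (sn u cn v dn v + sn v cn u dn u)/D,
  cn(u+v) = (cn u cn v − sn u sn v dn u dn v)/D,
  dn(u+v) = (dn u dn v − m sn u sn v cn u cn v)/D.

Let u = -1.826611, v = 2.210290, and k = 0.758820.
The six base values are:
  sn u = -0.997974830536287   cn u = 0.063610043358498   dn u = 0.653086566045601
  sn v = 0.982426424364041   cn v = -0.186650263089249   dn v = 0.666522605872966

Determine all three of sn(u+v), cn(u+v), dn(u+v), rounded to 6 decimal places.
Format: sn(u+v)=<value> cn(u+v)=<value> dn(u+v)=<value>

m = k² = 0.5758077924
D = 1 − m·sn²u·sn²v = 0.4465010710480239
sn(u+v) = (sn u·cn v·dn v + sn v·cn u·dn u)/D = 0.1649674833603518/0.4465010710480239 = 0.3694671615750918
cn(u+v) = (cn u·cn v − sn u·sn v·dn u·dn v)/D = 0.4149083463619219/0.4465010710480239 = 0.9292437874517349
dn(u+v) = (dn u·dn v − m·sn u·sn v·cn u·cn v)/D = 0.4285942339678697/0.4465010710480239 = 0.9598951979261248

sn(u+v)=0.369467 cn(u+v)=0.929244 dn(u+v)=0.959895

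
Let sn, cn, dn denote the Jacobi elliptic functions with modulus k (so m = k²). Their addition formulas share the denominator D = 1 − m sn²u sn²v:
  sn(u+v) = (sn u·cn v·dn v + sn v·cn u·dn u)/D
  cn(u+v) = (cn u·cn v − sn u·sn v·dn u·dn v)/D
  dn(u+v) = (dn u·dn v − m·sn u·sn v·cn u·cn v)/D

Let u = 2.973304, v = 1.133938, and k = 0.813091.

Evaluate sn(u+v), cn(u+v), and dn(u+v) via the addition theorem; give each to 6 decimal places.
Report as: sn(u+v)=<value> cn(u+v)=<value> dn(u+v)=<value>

sn(u+v)=-0.063729 cn(u+v)=-0.997967 dn(u+v)=0.998657

sn u = 0.8213151144176948, cn u = -0.5704747871983904, dn u = 0.7443372314700258
sn v = 0.8471396107771634, cn v = 0.531370379163457, dn v = 0.7249499052442512
m = k² = 0.661116974281
D = 1 − m·sn²u·sn²v = 0.6799573069357981
sn(u+v) = (sn u·cn v·dn v + sn v·cn u·dn u)/D = -0.0433327183629935/0.6799573069357981 = -0.0637285869583059
cn(u+v) = (cn u·cn v − sn u·sn v·dn u·dn v)/D = -0.678575135688493/0.6799573069357981 = -0.9979672676016472
dn(u+v) = (dn u·dn v − m·sn u·sn v·cn u·cn v)/D = 0.6790438452177826/0.6799573069357981 = 0.9986565895995265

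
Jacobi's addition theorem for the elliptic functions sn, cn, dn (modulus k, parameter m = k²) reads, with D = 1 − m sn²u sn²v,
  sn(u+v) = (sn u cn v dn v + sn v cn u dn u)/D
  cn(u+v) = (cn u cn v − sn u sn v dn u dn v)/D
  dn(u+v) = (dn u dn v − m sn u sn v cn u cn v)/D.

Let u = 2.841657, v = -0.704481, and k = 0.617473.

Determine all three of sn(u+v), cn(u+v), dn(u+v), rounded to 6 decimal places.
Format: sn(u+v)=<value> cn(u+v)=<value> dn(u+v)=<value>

sn(u+v)=0.956659 cn(u+v)=-0.291210 dn(u+v)=0.806883

sn u = 0.620313078089089, cn u = -0.7843543109791899, dn u = 0.9237373225691384
sn v = -0.6322731588422325, cn v = 0.774745540553584, dn v = 0.9206404180234205
m = k² = 0.381272905729
D = 1 − m·sn²u·sn²v = 0.9413500953390776
sn(u+v) = (sn u·cn v·dn v + sn v·cn u·dn u)/D = 0.9005513026019076/0.9413500953390776 = 0.9566592780526843
cn(u+v) = (cn u·cn v − sn u·sn v·dn u·dn v)/D = -0.2741301759691881/0.9413500953390776 = -0.2912095907000949
dn(u+v) = (dn u·dn v − m·sn u·sn v·cn u·cn v)/D = 0.7595593975005843/0.9413500953390776 = 0.806883009054127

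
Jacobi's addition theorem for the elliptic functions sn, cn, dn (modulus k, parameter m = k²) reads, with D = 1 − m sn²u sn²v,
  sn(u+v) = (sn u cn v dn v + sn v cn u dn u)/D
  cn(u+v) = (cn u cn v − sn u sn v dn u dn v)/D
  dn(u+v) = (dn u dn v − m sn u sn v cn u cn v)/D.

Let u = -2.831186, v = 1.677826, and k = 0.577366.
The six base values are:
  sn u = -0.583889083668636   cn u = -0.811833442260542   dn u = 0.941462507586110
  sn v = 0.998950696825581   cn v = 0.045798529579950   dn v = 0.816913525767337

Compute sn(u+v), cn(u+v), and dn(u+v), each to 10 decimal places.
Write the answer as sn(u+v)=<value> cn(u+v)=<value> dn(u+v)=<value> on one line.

m = k² = 0.333351497956
D = 1 − m·sn²u·sn²v = 0.8865900312014248
sn(u+v) = (sn u·cn v·dn v + sn v·cn u·dn u)/D = -0.7853540527892148/0.8865900312014248 = -0.88581421530871
cn(u+v) = (cn u·cn v − sn u·sn v·dn u·dn v)/D = 0.411413290005681/0.8865900312014248 = 0.4640400585693162
dn(u+v) = (dn u·dn v − m·sn u·sn v·cn u·cn v)/D = 0.7618641723349877/0.8865900312014248 = 0.8593195789744894

sn(u+v)=-0.8858142153 cn(u+v)=0.4640400586 dn(u+v)=0.8593195790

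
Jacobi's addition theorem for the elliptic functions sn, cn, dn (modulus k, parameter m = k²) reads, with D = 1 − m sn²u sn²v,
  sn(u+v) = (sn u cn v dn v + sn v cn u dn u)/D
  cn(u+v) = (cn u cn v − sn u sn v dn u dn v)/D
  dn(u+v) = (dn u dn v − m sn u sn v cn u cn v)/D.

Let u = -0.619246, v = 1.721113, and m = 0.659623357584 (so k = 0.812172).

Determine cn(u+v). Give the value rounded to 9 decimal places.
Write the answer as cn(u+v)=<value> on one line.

cn(u+v)=0.550835180

sn u = -0.5607435130784098, cn u = 0.8279895606470429, dn u = 0.8902766194783386
sn v = 0.9845589815954139, cn v = 0.175053168379785, dn v = 0.6004913692081683
m = k² = 0.659623357584
D = 1 − m·sn²u·sn²v = 0.7989481753464221
cn(u+v) = (cn u·cn v − sn u·sn v·dn u·dn v)/D = 0.4400887617705452/0.7989481753464221 = 0.5508351797408183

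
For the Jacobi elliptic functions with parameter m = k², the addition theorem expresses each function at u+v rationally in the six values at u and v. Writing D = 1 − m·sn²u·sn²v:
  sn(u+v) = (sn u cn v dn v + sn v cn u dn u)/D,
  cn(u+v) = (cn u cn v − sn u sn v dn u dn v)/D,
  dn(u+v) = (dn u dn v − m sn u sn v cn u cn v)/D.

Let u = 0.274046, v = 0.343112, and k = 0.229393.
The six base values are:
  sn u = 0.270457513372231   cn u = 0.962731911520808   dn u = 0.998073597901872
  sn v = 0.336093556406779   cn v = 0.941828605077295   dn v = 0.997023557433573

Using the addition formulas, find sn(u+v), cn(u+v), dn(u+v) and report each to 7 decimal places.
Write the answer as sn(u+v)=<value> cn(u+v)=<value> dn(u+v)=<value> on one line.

sn(u+v)=0.5771621 cn(u+v)=0.8166296 dn(u+v)=0.9911968

m = k² = 0.052621148449
D = 1 − m·sn²u·sn²v = 0.999565210751529
sn(u+v) = (sn u·cn v·dn v + sn v·cn u·dn u)/D = 0.5769111192933924/0.999565210751529 = 0.5771620631530767
cn(u+v) = (cn u·cn v − sn u·sn v·dn u·dn v)/D = 0.8162745683778184/0.999565210751529 = 0.8166296301609952
dn(u+v) = (dn u·dn v − m·sn u·sn v·cn u·cn v)/D = 0.9907658154481717/0.999565210751529 = 0.9911967771499956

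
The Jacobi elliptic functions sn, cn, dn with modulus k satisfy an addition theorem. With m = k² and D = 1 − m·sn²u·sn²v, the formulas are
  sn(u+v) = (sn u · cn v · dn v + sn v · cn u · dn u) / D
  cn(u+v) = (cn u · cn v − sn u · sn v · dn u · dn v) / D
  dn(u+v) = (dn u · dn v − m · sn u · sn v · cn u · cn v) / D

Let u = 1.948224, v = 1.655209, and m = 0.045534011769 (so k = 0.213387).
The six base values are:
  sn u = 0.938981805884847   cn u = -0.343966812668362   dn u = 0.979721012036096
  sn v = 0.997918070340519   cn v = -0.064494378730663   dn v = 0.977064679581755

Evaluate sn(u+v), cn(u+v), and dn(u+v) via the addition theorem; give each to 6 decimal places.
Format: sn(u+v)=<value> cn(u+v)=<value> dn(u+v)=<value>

m = k² = 0.045534011769
D = 1 − m·sn²u·sn²v = 0.9600202527832999
sn(u+v) = (sn u·cn v·dn v + sn v·cn u·dn u)/D = -0.3954600282216949/0.9600202527832999 = -0.4119288390793563
cn(u+v) = (cn u·cn v − sn u·sn v·dn u·dn v)/D = -0.874785831980038/0.9600202527832999 = -0.9112160180411305
dn(u+v) = (dn u·dn v − m·sn u·sn v·cn u·cn v)/D = 0.9563042841358652/0.9600202527832999 = 0.9961292809847904

sn(u+v)=-0.411929 cn(u+v)=-0.911216 dn(u+v)=0.996129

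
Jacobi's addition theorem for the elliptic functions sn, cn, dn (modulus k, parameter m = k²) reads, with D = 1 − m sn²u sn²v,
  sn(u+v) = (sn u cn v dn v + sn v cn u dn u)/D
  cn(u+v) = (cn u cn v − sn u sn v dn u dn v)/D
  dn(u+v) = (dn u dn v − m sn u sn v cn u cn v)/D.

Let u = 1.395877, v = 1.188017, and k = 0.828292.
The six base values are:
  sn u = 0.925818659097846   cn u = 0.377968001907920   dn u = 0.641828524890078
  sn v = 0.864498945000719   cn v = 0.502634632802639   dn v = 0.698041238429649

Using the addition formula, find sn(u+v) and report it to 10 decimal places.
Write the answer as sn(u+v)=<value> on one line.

m = k² = 0.686067637264
D = 1 − m·sn²u·sn²v = 0.5605112853986243
sn(u+v) = (sn u·cn v·dn v + sn v·cn u·dn u)/D = 0.5345518152024619/0.5605112853986243 = 0.9536860882690336

sn(u+v)=0.9536860883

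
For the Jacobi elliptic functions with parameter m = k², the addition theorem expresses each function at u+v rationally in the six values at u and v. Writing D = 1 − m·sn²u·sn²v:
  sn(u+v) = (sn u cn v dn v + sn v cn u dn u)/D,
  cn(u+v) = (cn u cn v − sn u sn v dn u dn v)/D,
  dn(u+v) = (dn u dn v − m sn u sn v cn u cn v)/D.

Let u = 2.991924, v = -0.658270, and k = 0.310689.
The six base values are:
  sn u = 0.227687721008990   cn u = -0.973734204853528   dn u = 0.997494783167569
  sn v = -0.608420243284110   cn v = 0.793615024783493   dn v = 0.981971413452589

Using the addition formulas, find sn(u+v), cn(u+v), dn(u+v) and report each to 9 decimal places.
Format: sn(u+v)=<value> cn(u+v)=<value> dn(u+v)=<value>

sn(u+v)=0.769820134 cn(u+v)=-0.638260888 dn(u+v)=0.970976564

m = k² = 0.096527654721
D = 1 − m·sn²u·sn²v = 0.998147585014649
sn(u+v) = (sn u·cn v·dn v + sn v·cn u·dn u)/D = 0.7683941078794065/0.998147585014649 = 0.7698201342320829
cn(u+v) = (cn u·cn v − sn u·sn v·dn u·dn v)/D = -0.6370785637947544/0.998147585014649 = -0.6382608878279303
dn(u+v) = (dn u·dn v − m·sn u·sn v·cn u·cn v)/D = 0.9691779124972611/0.998147585014649 = 0.970976564034904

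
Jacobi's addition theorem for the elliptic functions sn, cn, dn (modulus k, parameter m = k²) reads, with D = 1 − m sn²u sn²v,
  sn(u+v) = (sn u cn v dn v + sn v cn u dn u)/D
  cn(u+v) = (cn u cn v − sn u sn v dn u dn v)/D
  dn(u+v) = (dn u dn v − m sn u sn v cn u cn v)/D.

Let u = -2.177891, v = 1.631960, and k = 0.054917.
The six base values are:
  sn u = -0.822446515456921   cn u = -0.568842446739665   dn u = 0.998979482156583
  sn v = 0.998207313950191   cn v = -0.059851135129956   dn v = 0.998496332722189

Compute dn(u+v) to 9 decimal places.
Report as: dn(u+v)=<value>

dn(u+v)=0.999593506

m = k² = 0.003015876889
D = 1 − m·sn²u·sn²v = 0.9979673133522547
dn(u+v) = (dn u·dn v − m·sn u·sn v·cn u·cn v)/D = 0.9975616452897809/0.9979673133522547 = 0.9995935056619127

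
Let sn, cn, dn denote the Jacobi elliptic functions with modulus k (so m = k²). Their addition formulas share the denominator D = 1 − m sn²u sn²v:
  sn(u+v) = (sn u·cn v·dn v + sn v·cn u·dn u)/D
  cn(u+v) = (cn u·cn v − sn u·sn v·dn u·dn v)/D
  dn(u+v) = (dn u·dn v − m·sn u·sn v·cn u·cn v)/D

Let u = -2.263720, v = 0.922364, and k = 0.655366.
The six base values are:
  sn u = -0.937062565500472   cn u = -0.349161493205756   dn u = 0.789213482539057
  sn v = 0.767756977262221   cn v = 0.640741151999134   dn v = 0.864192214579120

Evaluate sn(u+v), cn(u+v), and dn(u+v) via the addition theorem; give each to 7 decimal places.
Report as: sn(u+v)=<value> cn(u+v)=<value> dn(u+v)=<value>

sn(u+v)=-0.9392378 cn(u+v)=0.3432671 dn(u+v)=0.7881021

m = k² = 0.429504593956
D = 1 − m·sn²u·sn²v = 0.777693308832979
sn(u+v) = (sn u·cn v·dn v + sn v·cn u·dn u)/D = -0.7304389613505/0.777693308832979 = -0.9392378114280168
cn(u+v) = (cn u·cn v − sn u·sn v·dn u·dn v)/D = 0.2669565626554066/0.777693308832979 = 0.3432671460887411
dn(u+v) = (dn u·dn v − m·sn u·sn v·cn u·cn v)/D = 0.6129017370559536/0.777693308832979 = 0.7881021092693794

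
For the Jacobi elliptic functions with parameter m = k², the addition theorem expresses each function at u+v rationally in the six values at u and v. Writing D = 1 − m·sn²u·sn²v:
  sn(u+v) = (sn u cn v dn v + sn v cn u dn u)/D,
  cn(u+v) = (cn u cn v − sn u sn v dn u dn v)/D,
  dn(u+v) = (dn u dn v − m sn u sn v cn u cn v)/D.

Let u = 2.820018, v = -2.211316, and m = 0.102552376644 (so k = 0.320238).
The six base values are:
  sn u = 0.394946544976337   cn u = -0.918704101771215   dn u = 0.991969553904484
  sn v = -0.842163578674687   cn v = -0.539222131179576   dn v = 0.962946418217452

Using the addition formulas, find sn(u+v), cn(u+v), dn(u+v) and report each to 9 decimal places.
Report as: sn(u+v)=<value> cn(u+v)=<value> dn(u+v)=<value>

sn(u+v)=0.568867101 cn(u+v)=0.822429463 dn(u+v)=0.983266519

m = k² = 0.102552376644
D = 1 − m·sn²u·sn²v = 0.9886547184435332
sn(u+v) = (sn u·cn v·dn v + sn v·cn u·dn u)/D = 0.5624131431567887/0.9886547184435332 = 0.5688671005810921
cn(u+v) = (cn u·cn v − sn u·sn v·dn u·dn v)/D = 0.8130987693418085/0.9886547184435332 = 0.8224294631617119
dn(u+v) = (dn u·dn v − m·sn u·sn v·cn u·cn v)/D = 0.9721110838798935/0.9886547184435332 = 0.9832665193873905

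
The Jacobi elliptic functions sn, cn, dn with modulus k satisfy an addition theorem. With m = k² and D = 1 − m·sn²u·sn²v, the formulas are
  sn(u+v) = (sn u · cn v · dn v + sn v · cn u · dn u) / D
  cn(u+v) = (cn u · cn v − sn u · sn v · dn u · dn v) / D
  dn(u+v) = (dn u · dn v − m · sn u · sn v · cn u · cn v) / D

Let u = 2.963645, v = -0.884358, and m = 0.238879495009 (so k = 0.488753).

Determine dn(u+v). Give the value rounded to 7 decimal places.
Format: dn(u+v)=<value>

sn u = 0.3834370739051069, cn u = -0.9235670037171584, dn u = 0.9822825375620883
sn v = -0.7584369854961691, cn v = 0.651746376308671, dn v = 0.928757312602236
m = k² = 0.238879495009
D = 1 − m·sn²u·sn²v = 0.9797974550060712
dn(u+v) = (dn u·dn v − m·sn u·sn v·cn u·cn v)/D = 0.8704863763400707/0.9797974550060712 = 0.888435024904894

dn(u+v)=0.8884350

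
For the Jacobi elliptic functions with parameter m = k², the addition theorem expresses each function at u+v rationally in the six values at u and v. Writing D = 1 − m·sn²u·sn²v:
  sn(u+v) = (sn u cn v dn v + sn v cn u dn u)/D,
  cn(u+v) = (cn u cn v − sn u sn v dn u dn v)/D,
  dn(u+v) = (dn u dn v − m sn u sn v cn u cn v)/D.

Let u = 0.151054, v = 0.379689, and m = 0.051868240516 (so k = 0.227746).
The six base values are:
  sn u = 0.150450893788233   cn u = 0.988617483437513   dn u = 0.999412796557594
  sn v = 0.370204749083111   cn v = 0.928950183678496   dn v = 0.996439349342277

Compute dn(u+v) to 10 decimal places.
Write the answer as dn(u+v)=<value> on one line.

m = k² = 0.051868240516
D = 1 − m·sn²u·sn²v = 0.99983909296523
dn(u+v) = (dn u·dn v − m·sn u·sn v·cn u·cn v)/D = 0.9932011039468006/0.99983909296523 = 0.9933609427105484

dn(u+v)=0.9933609427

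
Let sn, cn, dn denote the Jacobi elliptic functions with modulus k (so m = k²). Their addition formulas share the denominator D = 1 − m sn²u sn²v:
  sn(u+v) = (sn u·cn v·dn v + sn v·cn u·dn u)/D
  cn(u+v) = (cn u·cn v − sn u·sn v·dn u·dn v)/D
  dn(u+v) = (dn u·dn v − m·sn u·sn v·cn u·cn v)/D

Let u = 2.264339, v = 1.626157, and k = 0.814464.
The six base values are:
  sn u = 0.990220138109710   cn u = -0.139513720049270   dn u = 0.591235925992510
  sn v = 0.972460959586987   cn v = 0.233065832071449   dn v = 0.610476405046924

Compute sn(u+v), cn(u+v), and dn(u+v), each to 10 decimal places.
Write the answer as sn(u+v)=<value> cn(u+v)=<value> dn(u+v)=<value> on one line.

sn(u+v)=0.1576437280 cn(u+v)=-0.9874960532 dn(u+v)=0.9917230902

m = k² = 0.663351607296
D = 1 − m·sn²u·sn²v = 0.3848916185313547
sn(u+v) = (sn u·cn v·dn v + sn v·cn u·dn u)/D = 0.06067574960384483/0.3848916185313547 = 0.1576437279548138
cn(u+v) = (cn u·cn v − sn u·sn v·dn u·dn v)/D = -0.3800789541999101/0.3848916185313547 = -0.9874960531751551
dn(u+v) = (dn u·dn v − m·sn u·sn v·cn u·cn v)/D = 0.3817059053353535/0.3848916185313547 = 0.9917230902347082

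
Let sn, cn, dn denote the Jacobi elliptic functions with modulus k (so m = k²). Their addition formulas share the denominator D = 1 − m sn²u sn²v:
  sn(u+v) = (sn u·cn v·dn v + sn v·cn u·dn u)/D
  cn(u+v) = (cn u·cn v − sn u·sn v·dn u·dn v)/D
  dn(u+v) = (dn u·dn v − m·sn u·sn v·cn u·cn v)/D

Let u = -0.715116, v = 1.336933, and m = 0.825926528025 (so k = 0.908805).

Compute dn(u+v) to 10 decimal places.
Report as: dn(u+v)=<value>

sn u = -0.621191245392763, cn u = 0.7836590053380284, dn u = 0.825404541985869
sn v = 0.893797665385103, cn v = 0.4484704375453742, dn v = 0.5832568478972317
m = k² = 0.825926528025
D = 1 − m·sn²u·sn²v = 0.7453929058292607
dn(u+v) = (dn u·dn v − m·sn u·sn v·cn u·cn v)/D = 0.6425864317091502/0.7453929058292607 = 0.8620774717385636

dn(u+v)=0.8620774717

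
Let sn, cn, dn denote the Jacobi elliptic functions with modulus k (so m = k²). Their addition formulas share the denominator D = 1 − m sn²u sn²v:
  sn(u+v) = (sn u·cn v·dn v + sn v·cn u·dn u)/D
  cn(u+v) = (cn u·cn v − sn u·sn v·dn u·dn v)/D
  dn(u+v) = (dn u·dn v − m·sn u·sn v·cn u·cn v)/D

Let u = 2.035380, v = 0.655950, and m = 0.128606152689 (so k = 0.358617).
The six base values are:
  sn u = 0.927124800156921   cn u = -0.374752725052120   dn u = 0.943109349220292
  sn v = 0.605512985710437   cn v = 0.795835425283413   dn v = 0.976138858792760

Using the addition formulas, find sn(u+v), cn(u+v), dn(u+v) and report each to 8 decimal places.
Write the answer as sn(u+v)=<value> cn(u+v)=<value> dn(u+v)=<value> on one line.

m = k² = 0.128606152689
D = 1 − m·sn²u·sn²v = 0.9594692102748555
sn(u+v) = (sn u·cn v·dn v + sn v·cn u·dn u)/D = 0.5062249356381495/0.9594692102748555 = 0.52760935965119
cn(u+v) = (cn u·cn v − sn u·sn v·dn u·dn v)/D = -0.8150567342238247/0.9594692102748555 = -0.8494871179767597
dn(u+v) = (dn u·dn v − m·sn u·sn v·cn u·cn v)/D = 0.9421380359609215/0.9594692102748555 = 0.9819367061200752

sn(u+v)=0.52760936 cn(u+v)=-0.84948712 dn(u+v)=0.98193671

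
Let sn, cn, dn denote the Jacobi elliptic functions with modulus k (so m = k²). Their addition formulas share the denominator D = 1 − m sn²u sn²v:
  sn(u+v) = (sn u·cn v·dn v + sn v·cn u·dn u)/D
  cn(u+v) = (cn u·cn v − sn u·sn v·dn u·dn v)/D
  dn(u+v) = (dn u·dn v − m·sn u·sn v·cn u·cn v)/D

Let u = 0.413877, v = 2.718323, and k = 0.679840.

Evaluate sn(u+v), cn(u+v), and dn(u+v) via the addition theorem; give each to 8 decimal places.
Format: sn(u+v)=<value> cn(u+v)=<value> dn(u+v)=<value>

sn(u+v)=0.48336647 cn(u+v)=-0.87541810 dn(u+v)=0.94446506

sn u = 0.3973414277479843, cn u = 0.9176708504661098, dn u = 0.9628242526511807
sn v = 0.7687094185143137, cn v = -0.6395981784584645, dn v = 0.8525783574170417
m = k² = 0.4621824256
D = 1 − m·sn²u·sn²v = 0.9568813129829492
sn(u+v) = (sn u·cn v·dn v + sn v·cn u·dn u)/D = 0.4625243412076226/0.9568813129829492 = 0.4833664686854057
cn(u+v) = (cn u·cn v − sn u·sn v·dn u·dn v)/D = -0.8376712248408844/0.9568813129829492 = -0.8754181040797595
dn(u+v) = (dn u·dn v − m·sn u·sn v·cn u·cn v)/D = 0.9037409645820144/0.9568813129829492 = 0.9444650578081864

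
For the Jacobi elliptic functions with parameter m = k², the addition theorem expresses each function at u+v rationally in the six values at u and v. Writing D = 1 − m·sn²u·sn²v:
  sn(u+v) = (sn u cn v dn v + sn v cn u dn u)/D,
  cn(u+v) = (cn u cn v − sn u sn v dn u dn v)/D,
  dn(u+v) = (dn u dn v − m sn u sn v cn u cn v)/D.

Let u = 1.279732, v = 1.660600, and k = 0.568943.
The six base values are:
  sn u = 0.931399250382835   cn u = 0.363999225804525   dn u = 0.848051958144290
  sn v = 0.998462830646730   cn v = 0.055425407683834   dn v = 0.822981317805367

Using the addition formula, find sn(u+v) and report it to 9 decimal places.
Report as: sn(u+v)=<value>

m = k² = 0.323696137249
D = 1 − m·sn²u·sn²v = 0.7200547587175199
sn(u+v) = (sn u·cn v·dn v + sn v·cn u·dn u)/D = 0.3507006623186769/0.7200547587175199 = 0.4870472114416759

sn(u+v)=0.487047211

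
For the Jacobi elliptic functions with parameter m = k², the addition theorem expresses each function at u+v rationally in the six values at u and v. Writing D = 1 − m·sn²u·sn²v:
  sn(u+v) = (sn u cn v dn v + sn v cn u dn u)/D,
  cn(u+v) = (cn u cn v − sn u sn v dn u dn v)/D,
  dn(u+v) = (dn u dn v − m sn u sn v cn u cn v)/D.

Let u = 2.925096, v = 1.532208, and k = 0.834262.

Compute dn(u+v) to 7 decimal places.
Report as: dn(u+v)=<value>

sn u = 0.872325121889414, cn u = -0.4889262538672055, dn u = 0.6858449416051943
sn v = 0.9535209244944011, cn v = 0.3013268102100154, dn v = 0.6059716071370849
m = k² = 0.695993084644
D = 1 − m·sn²u·sn²v = 0.518471341242597
dn(u+v) = (dn u·dn v − m·sn u·sn v·cn u·cn v)/D = 0.5008918840125947/0.518471341242597 = 0.966093676098142

dn(u+v)=0.9660937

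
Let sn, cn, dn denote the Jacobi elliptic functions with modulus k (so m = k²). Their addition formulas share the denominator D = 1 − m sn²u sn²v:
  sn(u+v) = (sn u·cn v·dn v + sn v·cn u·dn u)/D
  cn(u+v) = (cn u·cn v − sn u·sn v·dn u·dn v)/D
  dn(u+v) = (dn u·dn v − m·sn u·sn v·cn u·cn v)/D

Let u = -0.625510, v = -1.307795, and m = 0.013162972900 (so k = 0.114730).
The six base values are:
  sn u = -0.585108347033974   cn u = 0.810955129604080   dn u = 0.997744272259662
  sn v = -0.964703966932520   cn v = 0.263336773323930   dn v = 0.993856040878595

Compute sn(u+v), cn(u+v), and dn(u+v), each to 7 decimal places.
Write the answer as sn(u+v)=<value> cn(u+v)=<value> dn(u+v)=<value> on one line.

m = k² = 0.0131629729
D = 1 − m·sn²u·sn²v = 0.9958061325194057
sn(u+v) = (sn u·cn v·dn v + sn v·cn u·dn u)/D = -0.9337007829603405/0.9958061325194057 = -0.9376330918931603
cn(u+v) = (cn u·cn v − sn u·sn v·dn u·dn v)/D = -0.3461686026526718/0.9958061325194057 = -0.3476265021353701
dn(u+v) = (dn u·dn v − m·sn u·sn v·cn u·cn v)/D = 0.9900274800609611/0.9958061325194057 = 0.9941970105729069

sn(u+v)=-0.9376331 cn(u+v)=-0.3476265 dn(u+v)=0.9941970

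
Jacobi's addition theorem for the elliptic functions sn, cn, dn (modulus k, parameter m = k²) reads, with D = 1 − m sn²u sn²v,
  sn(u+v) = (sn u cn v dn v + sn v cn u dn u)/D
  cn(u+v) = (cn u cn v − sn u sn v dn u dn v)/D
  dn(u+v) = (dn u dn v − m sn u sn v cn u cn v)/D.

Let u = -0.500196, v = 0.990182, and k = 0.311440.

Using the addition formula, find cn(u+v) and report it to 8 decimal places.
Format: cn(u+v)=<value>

sn u = -0.4779097732882222, cn u = 0.8784089301661272, dn u = 0.9888612587072091
sn v = 0.828995884698758, cn v = 0.5592547032904807, dn v = 0.9660961690655227
m = k² = 0.0969948736
D = 1 − m·sn²u·sn²v = 0.9847754188078127
cn(u+v) = (cn u·cn v − sn u·sn v·dn u·dn v)/D = 0.8697439766140586/0.9847754188078127 = 0.8831901771745955

cn(u+v)=0.88319018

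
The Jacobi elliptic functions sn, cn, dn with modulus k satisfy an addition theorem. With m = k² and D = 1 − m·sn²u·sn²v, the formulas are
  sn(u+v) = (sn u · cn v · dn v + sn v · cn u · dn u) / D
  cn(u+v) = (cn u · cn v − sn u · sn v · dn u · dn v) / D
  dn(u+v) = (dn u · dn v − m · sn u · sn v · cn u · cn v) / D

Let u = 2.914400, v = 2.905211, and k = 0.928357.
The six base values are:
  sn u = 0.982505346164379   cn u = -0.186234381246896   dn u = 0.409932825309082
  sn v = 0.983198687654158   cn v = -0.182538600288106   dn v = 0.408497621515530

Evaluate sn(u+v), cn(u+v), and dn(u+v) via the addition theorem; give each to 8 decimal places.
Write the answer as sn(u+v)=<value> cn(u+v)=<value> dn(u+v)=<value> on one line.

m = k² = 0.861846719449
D = 1 − m·sn²u·sn²v = 0.1957659478491639
sn(u+v) = (sn u·cn v·dn v + sn v·cn u·dn u)/D = -0.1483229811157567/0.1957659478491639 = -0.7576546521259066
cn(u+v) = (cn u·cn v − sn u·sn v·dn u·dn v)/D = -0.1277677565358978/0.1957659478491639 = -0.6526556734695344
dn(u+v) = (dn u·dn v − m·sn u·sn v·cn u·cn v)/D = 0.1391543433232338/0.1957659478491639 = 0.7108199605298621

sn(u+v)=-0.75765465 cn(u+v)=-0.65265567 dn(u+v)=0.71081996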